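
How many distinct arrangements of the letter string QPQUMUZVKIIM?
12! / (2! × 1! × 2! × 1! × 2! × 2! × 1! × 1!) = 29937600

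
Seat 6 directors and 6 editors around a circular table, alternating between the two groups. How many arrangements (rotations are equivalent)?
Fix one of the directors: (6-1)! ways for the remaining directors, × 6! ways for the editors = 120 × 720 = 86400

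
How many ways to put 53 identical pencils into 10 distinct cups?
C(53+10-1, 10-1) = C(62, 9) = 20286591270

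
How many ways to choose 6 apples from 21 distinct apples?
C(21,6) = 21!/(6!×15!) = 54264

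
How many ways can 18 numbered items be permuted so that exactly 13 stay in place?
Choose the 13 fixed points C(18,13) = 8568, derange the rest: !5 = Σ_{j=0}^{5} (-1)^j·5!/j! = 120 - 120 + 60 - 20 + 5 - 1 = 44. Product = 8568 × 44 = 376992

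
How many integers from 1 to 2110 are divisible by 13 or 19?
⌊2110/13⌋ + ⌊2110/19⌋ - ⌊2110/247⌋ = 162 + 111 - 8 = 265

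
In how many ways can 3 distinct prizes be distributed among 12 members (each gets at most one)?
P(12,3) = 12!/(12-3)! = 1320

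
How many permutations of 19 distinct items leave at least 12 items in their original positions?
Exactly j fixed points: C(19,j)·!(19-j); sum over j ≥ 12 (derangement numbers via !m = (m-1)·(!(m-1) + !(m-2)): !0..!7 = 1, 0, 1, 2, 9, 44, 265, 1854). Σ_{j=12}^{19} C(19,j)·!(19-j) = C(19,12)·!7 + C(19,13)·!6 + C(19,14)·!5 + C(19,15)·!4 + C(19,16)·!3 + C(19,17)·!2 + C(19,18)·!1 + C(19,19)·!0 = 50388·1854 + 27132·265 + 11628·44 + 3876·9 + 969·2 + 171·1 + 19·0 + 1·1 = 101157958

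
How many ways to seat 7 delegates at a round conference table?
Circular: fix one position, arrange the rest. (7-1)! = 720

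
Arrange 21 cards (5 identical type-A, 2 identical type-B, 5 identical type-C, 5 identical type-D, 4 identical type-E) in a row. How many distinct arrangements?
21! / (5! × 2! × 5! × 5! × 4!) = 615969113760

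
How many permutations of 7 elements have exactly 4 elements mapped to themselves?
Choose the 4 fixed points C(7,4) = 35, derange the rest: !3 = Σ_{j=0}^{3} (-1)^j·3!/j! = 6 - 6 + 3 - 1 = 2. Product = 35 × 2 = 70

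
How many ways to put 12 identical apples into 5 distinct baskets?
C(12+5-1, 5-1) = C(16, 4) = 1820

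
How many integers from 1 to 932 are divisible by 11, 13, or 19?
⌊932/11⌋+⌊932/13⌋+⌊932/19⌋ - ⌊932/143⌋-⌊932/209⌋-⌊932/247⌋ + ⌊932/2717⌋ = 84+71+49 - 6-4-3 + 0 = 191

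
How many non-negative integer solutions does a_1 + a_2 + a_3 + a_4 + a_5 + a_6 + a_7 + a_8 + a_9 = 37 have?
C(37+9-1, 9-1) = C(45, 8) = 215553195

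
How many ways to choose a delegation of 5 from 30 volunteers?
C(30,5) = 30!/(5!×25!) = 142506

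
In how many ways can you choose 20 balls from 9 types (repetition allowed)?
C(20+9-1, 9-1) = C(28, 8) = 3108105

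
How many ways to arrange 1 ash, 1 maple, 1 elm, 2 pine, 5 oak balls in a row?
10! / (1! × 1! × 1! × 2! × 5!) = 15120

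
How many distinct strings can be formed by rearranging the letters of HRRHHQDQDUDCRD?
14! / (1! × 3! × 2! × 3! × 1! × 4!) = 50450400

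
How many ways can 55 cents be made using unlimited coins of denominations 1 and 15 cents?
Coefficient of x^55 in 1/(1-x^1) · 1/(1-x^15). Use j coins of 15 for j = 0..⌊55/15⌋ = 3, the rest in 1s: 3 + 1 = 4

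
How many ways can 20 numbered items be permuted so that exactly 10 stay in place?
Choose the 10 fixed points C(20,10) = 184756, derange the rest: !10 = Σ_{j=0}^{10} (-1)^j·10!/j! = 3628800 - 3628800 + 1814400 - 604800 + 151200 - 30240 + 5040 - 720 + 90 - 10 + 1 = 1334961. Product = 184756 × 1334961 = 246642054516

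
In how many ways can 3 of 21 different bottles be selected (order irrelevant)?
C(21,3) = 21!/(3!×18!) = 1330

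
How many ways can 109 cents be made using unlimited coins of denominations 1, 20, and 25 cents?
Coefficient of x^109 in 1/(1-x^1) · 1/(1-x^20) · 1/(1-x^25). Case on j = number of 25-cent coins (j = 0..4); remainder r = 109 - 25j is made from {1,20} in ⌊r/20⌋+1 ways. r = 109, 84, 59, 34, 9 → 6 + 5 + 3 + 2 + 1 = 17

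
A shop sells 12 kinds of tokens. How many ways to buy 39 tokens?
C(39+12-1, 12-1) = C(50, 11) = 37353738800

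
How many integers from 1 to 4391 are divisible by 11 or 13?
⌊4391/11⌋ + ⌊4391/13⌋ - ⌊4391/143⌋ = 399 + 337 - 30 = 706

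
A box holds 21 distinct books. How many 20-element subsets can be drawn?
C(21,20) = 21!/(20!×1!) = 21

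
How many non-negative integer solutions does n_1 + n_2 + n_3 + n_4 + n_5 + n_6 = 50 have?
C(50+6-1, 6-1) = C(55, 5) = 3478761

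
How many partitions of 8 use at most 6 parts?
By conjugation, equals partitions of 8 into parts ≤ 6. Let r_j(i) = number of partitions of i into parts ≤ j, for i = 0..8. r_1(i) = 1 for all i; r_j(i) = r_{j-1}(i) + r_j(i-j). Rows j = 2..6: ≤2: 1 1 2 2 3 3 4 4 5; ≤3: 1 1 2 3 4 5 7 8 10; ≤4: 1 1 2 3 5 6 9 11 15; ≤5: 1 1 2 3 5 7 10 13 18; ≤6: 1 1 2 3 5 7 11 14 20. r_6(8) = 20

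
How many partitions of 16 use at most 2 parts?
By conjugation, equals partitions of 16 into parts ≤ 2. Let r_j(i) = number of partitions of i into parts ≤ j, for i = 0..16. r_1(i) = 1 for all i; r_j(i) = r_{j-1}(i) + r_j(i-j). Rows j = 2..2: ≤2: 1 1 2 2 3 3 4 4 5 5 6 6 7 7 8 8 9. r_2(16) = 9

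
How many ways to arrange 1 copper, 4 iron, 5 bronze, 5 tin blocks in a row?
15! / (1! × 4! × 5! × 5!) = 3783780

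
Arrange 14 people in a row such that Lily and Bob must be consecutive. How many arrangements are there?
Treat the 2 as one block: (14-2+1)! × 2! = 6227020800 × 2 = 12454041600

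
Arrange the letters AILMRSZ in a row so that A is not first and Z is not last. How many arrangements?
By inclusion-exclusion: 7! - 2×(7-1)! + (7-2)! = 5040 - 1440 + 120 = 3720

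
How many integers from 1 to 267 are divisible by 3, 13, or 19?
⌊267/3⌋+⌊267/13⌋+⌊267/19⌋ - ⌊267/39⌋-⌊267/57⌋-⌊267/247⌋ + ⌊267/741⌋ = 89+20+14 - 6-4-1 + 0 = 112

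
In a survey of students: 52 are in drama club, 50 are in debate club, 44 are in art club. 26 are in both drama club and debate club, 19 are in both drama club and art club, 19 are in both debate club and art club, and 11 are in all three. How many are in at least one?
|A∪B∪C| = 52+50+44-26-19-19+11 = 93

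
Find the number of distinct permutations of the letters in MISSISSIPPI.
11! / (1! × 4! × 4! × 2!) = 34650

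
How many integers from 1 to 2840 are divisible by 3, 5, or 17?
⌊2840/3⌋+⌊2840/5⌋+⌊2840/17⌋ - ⌊2840/15⌋-⌊2840/51⌋-⌊2840/85⌋ + ⌊2840/255⌋ = 946+568+167 - 189-55-33 + 11 = 1415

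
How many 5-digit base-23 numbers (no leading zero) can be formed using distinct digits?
First digit: 22 choices (nonzero). Then descending: 22 × 22 × 21 × 20 × 19 = 3862320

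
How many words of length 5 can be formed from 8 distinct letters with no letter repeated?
P(8,5) = 8!/(8-5)! = 6720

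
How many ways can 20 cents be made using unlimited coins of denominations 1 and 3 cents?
Coefficient of x^20 in 1/(1-x^1) · 1/(1-x^3). Use j coins of 3 for j = 0..⌊20/3⌋ = 6, the rest in 1s: 6 + 1 = 7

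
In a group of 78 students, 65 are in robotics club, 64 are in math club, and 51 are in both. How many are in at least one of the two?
|A∪B| = |A| + |B| - |A∩B| = 65 + 64 - 51 = 78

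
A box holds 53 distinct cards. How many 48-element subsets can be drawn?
C(53,48) = 53!/(48!×5!) = 2869685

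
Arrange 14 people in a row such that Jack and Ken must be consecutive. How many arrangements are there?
Treat the 2 as one block: (14-2+1)! × 2! = 6227020800 × 2 = 12454041600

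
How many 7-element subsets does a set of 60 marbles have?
C(60,7) = 60!/(7!×53!) = 386206920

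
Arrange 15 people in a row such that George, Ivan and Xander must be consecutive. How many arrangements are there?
Treat the 3 as one block: (15-3+1)! × 3! = 6227020800 × 6 = 37362124800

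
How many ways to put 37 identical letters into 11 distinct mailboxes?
C(37+11-1, 11-1) = C(47, 10) = 5178066751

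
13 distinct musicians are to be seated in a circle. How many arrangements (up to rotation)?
Circular: fix one position, arrange the rest. (13-1)! = 479001600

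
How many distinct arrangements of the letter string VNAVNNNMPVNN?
12! / (6! × 1! × 1! × 1! × 3!) = 110880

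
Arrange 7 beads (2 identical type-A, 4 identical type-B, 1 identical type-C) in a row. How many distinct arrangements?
7! / (2! × 4! × 1!) = 105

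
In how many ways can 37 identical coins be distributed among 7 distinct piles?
C(37+7-1, 7-1) = C(43, 6) = 6096454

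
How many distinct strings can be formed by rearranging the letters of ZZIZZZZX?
8! / (1! × 1! × 6!) = 56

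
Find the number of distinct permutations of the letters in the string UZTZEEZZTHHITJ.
14! / (1! × 4! × 2! × 2! × 3! × 1! × 1!) = 151351200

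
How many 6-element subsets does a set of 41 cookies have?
C(41,6) = 41!/(6!×35!) = 4496388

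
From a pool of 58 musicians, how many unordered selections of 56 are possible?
C(58,56) = 58!/(56!×2!) = 1653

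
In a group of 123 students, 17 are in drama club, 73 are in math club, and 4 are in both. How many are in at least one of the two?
|A∪B| = |A| + |B| - |A∩B| = 17 + 73 - 4 = 86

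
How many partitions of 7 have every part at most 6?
Let r_j(i) = number of partitions of i into parts ≤ j, for i = 0..7. r_1(i) = 1 for all i; r_j(i) = r_{j-1}(i) + r_j(i-j). Rows j = 2..6: ≤2: 1 1 2 2 3 3 4 4; ≤3: 1 1 2 3 4 5 7 8; ≤4: 1 1 2 3 5 6 9 11; ≤5: 1 1 2 3 5 7 10 13; ≤6: 1 1 2 3 5 7 11 14. r_6(7) = 14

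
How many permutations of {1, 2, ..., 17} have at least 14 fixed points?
Exactly j fixed points: C(17,j)·!(17-j); sum over j ≥ 14 (derangement numbers via !m = (m-1)·(!(m-1) + !(m-2)): !0..!3 = 1, 0, 1, 2). Σ_{j=14}^{17} C(17,j)·!(17-j) = C(17,14)·!3 + C(17,15)·!2 + C(17,16)·!1 + C(17,17)·!0 = 680·2 + 136·1 + 17·0 + 1·1 = 1497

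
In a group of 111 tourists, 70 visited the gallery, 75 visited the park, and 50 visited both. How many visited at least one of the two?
|A∪B| = |A| + |B| - |A∩B| = 70 + 75 - 50 = 95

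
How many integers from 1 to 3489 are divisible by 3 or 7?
⌊3489/3⌋ + ⌊3489/7⌋ - ⌊3489/21⌋ = 1163 + 498 - 166 = 1495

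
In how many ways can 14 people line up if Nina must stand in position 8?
Fix one position: (14-1)! = 6227020800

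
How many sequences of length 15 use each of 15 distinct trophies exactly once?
15! = 1307674368000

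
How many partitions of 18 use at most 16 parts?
By conjugation, equals partitions of 18 into parts ≤ 16. Let r_j(i) = number of partitions of i into parts ≤ j, for i = 0..18. r_1(i) = 1 for all i; r_j(i) = r_{j-1}(i) + r_j(i-j). Rows j = 2..16: ≤2: 1 1 2 2 3 3 4 4 5 5 6 6 7 7 8 8 9 9 10; ≤3: 1 1 2 3 4 5 7 8 10 12 14 16 19 21 24 27 30 33 37; ≤4: 1 1 2 3 5 6 9 11 15 18 23 27 34 39 47 54 64 72 84; ≤5: 1 1 2 3 5 7 10 13 18 23 30 37 47 57 70 84 101 119 141; ≤6: 1 1 2 3 5 7 11 14 20 26 35 44 58 71 90 110 136 163 199; ≤7: 1 1 2 3 5 7 11 15 21 28 38 49 65 82 105 131 164 201 248; ≤8: 1 1 2 3 5 7 11 15 22 29 40 52 70 89 116 146 186 230 288; ≤9: 1 1 2 3 5 7 11 15 22 30 41 54 73 94 123 157 201 252 318; ≤10: 1 1 2 3 5 7 11 15 22 30 42 55 75 97 128 164 212 267 340; ≤11: 1 1 2 3 5 7 11 15 22 30 42 56 76 99 131 169 219 278 355; ≤12: 1 1 2 3 5 7 11 15 22 30 42 56 77 100 133 172 224 285 366; ≤13: 1 1 2 3 5 7 11 15 22 30 42 56 77 101 134 174 227 290 373; ≤14: 1 1 2 3 5 7 11 15 22 30 42 56 77 101 135 175 229 293 378; ≤15: 1 1 2 3 5 7 11 15 22 30 42 56 77 101 135 176 230 295 381; ≤16: 1 1 2 3 5 7 11 15 22 30 42 56 77 101 135 176 231 296 383. r_16(18) = 383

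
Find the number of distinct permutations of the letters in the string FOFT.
4! / (1! × 1! × 2!) = 12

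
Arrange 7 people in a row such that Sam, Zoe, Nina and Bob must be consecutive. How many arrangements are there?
Treat the 4 as one block: (7-4+1)! × 4! = 24 × 24 = 576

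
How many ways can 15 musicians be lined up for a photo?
15! = 1307674368000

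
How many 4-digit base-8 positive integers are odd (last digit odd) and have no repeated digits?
Last∈{1,3,5,7}. Last=0: 0. Last nonzero: 4×6×P(6,2) = 720. Total = 720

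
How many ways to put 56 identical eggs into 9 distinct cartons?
C(56+9-1, 9-1) = C(64, 8) = 4426165368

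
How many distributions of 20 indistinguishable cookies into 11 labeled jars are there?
C(20+11-1, 11-1) = C(30, 10) = 30045015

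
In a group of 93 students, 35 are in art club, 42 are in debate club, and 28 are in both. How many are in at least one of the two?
|A∪B| = |A| + |B| - |A∩B| = 35 + 42 - 28 = 49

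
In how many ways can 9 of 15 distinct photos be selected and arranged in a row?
P(15,9) = 15!/(15-9)! = 1816214400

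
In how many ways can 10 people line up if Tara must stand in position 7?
Fix one position: (10-1)! = 362880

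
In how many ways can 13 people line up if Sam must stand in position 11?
Fix one position: (13-1)! = 479001600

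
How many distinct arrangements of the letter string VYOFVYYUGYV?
11! / (3! × 1! × 4! × 1! × 1! × 1!) = 277200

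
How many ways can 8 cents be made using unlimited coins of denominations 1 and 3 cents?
Coefficient of x^8 in 1/(1-x^1) · 1/(1-x^3). Use j coins of 3 for j = 0..⌊8/3⌋ = 2, the rest in 1s: 2 + 1 = 3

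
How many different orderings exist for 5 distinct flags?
5! = 120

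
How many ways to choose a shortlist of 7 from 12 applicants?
C(12,7) = 12!/(7!×5!) = 792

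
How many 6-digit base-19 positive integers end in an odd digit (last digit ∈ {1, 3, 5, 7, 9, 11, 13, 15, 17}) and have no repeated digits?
Last∈{1,3,5,7,9,11,13,15,17}. Last=0: 0. Last nonzero: 9×17×P(17,4) = 8739360. Total = 8739360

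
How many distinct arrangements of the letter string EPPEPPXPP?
9! / (2! × 6! × 1!) = 252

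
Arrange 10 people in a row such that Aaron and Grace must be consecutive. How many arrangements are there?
Treat the 2 as one block: (10-2+1)! × 2! = 362880 × 2 = 725760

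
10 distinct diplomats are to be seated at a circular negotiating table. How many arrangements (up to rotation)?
Circular: fix one position, arrange the rest. (10-1)! = 362880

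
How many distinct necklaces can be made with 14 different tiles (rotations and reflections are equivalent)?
(14-1)!/2 = 6227020800/2 = 3113510400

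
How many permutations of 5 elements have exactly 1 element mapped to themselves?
Choose the 1 fixed point C(5,1) = 5, derange the rest: !4 = Σ_{j=0}^{4} (-1)^j·4!/j! = 24 - 24 + 12 - 4 + 1 = 9. Product = 5 × 9 = 45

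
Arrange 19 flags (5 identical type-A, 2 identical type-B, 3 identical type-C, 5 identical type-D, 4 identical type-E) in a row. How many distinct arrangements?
19! / (5! × 2! × 3! × 5! × 4!) = 29331862560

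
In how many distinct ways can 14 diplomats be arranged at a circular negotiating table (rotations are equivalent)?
Circular: fix one position, arrange the rest. (14-1)! = 6227020800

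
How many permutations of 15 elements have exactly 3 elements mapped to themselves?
Choose the 3 fixed points C(15,3) = 455, derange the rest: !12 = Σ_{j=0}^{12} (-1)^j·12!/j! = 479001600 - 479001600 + 239500800 - 79833600 + 19958400 - 3991680 + 665280 - 95040 + 11880 - 1320 + 132 - 12 + 1 = 176214841. Product = 455 × 176214841 = 80177752655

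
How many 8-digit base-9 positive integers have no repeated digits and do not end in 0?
Last digit: 8 nonzero choices. First digit: 7 (nonzero, ≠last). Middle 6: P(7,6) = 5040. Total = 282240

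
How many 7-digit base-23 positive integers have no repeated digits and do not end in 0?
Last digit: 22 nonzero choices. First digit: 21 (nonzero, ≠last). Middle 5: P(21,5) = 2441880. Total = 1128148560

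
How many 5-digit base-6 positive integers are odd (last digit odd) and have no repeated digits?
Last∈{1,3,5}. Last=0: 0. Last nonzero: 3×4×P(4,3) = 288. Total = 288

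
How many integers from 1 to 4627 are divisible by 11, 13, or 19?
⌊4627/11⌋+⌊4627/13⌋+⌊4627/19⌋ - ⌊4627/143⌋-⌊4627/209⌋-⌊4627/247⌋ + ⌊4627/2717⌋ = 420+355+243 - 32-22-18 + 1 = 947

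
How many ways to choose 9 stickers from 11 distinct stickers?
C(11,9) = 11!/(9!×2!) = 55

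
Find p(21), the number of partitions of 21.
Pentagonal recurrence p(n) = p(n-1) + p(n-2) - p(n-5) - p(n-7) + p(n-12) + p(n-15) - ... gives p(0..20) = 1, 1, 2, 3, 5, 7, 11, 15, 22, 30, 42, 56, 77, 101, 135, 176, 231, 297, 385, 490, 627. p(21) = p(20) + p(19) - p(16) - p(14) + p(9) + p(6) = 627 + 490 - 231 - 135 + 30 + 11 = 792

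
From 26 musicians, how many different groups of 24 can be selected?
C(26,24) = 26!/(24!×2!) = 325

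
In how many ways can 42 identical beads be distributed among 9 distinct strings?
C(42+9-1, 9-1) = C(50, 8) = 536878650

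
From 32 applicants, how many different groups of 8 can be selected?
C(32,8) = 32!/(8!×24!) = 10518300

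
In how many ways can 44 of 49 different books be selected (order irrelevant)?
C(49,44) = 49!/(44!×5!) = 1906884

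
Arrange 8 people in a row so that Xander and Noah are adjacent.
Treat as block: (8-1)! × 2! = 5040 × 2 = 10080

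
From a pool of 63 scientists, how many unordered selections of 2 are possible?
C(63,2) = 63!/(2!×61!) = 1953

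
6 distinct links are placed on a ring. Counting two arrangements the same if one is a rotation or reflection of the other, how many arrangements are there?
(6-1)!/2 = 120/2 = 60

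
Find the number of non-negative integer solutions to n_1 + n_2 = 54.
C(54+2-1, 2-1) = C(55, 1) = 55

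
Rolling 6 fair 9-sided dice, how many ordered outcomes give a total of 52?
Coefficient of x^52 in (x + x² + ... + x^9)^6. By inclusion-exclusion on dice exceeding 9: Σ_j (-1)^j C(6,j)·C(52-1-9j, 5) = C(6,0)·C(51,5) - C(6,1)·C(42,5) + C(6,2)·C(33,5) - C(6,3)·C(24,5) + C(6,4)·C(15,5) - C(6,5)·C(6,5) = 1·2349060 - 6·850668 + 15·237336 - 20·42504 + 15·3003 - 6·6 = 21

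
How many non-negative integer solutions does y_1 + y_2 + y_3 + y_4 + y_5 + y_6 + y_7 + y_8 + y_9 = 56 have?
C(56+9-1, 9-1) = C(64, 8) = 4426165368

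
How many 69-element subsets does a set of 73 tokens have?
C(73,69) = 73!/(69!×4!) = 1088430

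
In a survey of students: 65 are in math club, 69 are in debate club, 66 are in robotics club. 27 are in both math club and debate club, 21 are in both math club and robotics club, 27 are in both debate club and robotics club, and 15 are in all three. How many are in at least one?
|A∪B∪C| = 65+69+66-27-21-27+15 = 140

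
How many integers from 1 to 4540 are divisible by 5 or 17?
⌊4540/5⌋ + ⌊4540/17⌋ - ⌊4540/85⌋ = 908 + 267 - 53 = 1122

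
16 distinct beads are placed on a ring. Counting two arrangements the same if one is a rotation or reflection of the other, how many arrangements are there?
(16-1)!/2 = 1307674368000/2 = 653837184000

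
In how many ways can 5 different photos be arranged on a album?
5! = 120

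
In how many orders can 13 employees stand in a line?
13! = 6227020800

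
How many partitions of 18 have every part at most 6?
Let r_j(i) = number of partitions of i into parts ≤ j, for i = 0..18. r_1(i) = 1 for all i; r_j(i) = r_{j-1}(i) + r_j(i-j). Rows j = 2..6: ≤2: 1 1 2 2 3 3 4 4 5 5 6 6 7 7 8 8 9 9 10; ≤3: 1 1 2 3 4 5 7 8 10 12 14 16 19 21 24 27 30 33 37; ≤4: 1 1 2 3 5 6 9 11 15 18 23 27 34 39 47 54 64 72 84; ≤5: 1 1 2 3 5 7 10 13 18 23 30 37 47 57 70 84 101 119 141; ≤6: 1 1 2 3 5 7 11 14 20 26 35 44 58 71 90 110 136 163 199. r_6(18) = 199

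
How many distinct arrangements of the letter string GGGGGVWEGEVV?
12! / (1! × 6! × 3! × 2!) = 55440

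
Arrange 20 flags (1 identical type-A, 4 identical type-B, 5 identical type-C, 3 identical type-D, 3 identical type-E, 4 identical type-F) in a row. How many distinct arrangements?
20! / (1! × 4! × 5! × 3! × 3! × 4!) = 977728752000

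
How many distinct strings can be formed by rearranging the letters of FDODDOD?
7! / (4! × 1! × 2!) = 105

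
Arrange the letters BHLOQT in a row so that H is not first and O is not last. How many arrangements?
By inclusion-exclusion: 6! - 2×(6-1)! + (6-2)! = 720 - 240 + 24 = 504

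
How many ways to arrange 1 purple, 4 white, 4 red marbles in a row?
9! / (1! × 4! × 4!) = 630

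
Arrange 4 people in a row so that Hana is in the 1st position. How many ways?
Fix one position: (4-1)! = 6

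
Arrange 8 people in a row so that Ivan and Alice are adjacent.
Treat as block: (8-1)! × 2! = 5040 × 2 = 10080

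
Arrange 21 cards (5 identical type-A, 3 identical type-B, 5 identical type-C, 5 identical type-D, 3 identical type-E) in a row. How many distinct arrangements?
21! / (5! × 3! × 5! × 5! × 3!) = 821292151680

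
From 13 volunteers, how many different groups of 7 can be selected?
C(13,7) = 13!/(7!×6!) = 1716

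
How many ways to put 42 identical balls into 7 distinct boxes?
C(42+7-1, 7-1) = C(48, 6) = 12271512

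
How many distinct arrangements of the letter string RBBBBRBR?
8! / (3! × 5!) = 56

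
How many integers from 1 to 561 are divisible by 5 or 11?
⌊561/5⌋ + ⌊561/11⌋ - ⌊561/55⌋ = 112 + 51 - 10 = 153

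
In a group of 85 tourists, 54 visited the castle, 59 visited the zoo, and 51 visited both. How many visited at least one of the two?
|A∪B| = |A| + |B| - |A∩B| = 54 + 59 - 51 = 62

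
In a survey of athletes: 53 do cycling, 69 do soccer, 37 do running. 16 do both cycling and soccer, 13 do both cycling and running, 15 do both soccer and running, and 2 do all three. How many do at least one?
|A∪B∪C| = 53+69+37-16-13-15+2 = 117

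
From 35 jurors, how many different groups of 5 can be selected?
C(35,5) = 35!/(5!×30!) = 324632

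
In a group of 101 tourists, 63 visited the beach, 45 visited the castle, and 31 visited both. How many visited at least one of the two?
|A∪B| = |A| + |B| - |A∩B| = 63 + 45 - 31 = 77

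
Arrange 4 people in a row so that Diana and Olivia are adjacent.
Treat as block: (4-1)! × 2! = 6 × 2 = 12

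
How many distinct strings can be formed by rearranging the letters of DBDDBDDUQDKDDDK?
15! / (2! × 1! × 2! × 1! × 9!) = 900900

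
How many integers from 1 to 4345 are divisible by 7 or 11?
⌊4345/7⌋ + ⌊4345/11⌋ - ⌊4345/77⌋ = 620 + 395 - 56 = 959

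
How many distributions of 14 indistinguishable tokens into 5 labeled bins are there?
C(14+5-1, 5-1) = C(18, 4) = 3060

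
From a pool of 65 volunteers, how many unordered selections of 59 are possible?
C(65,59) = 65!/(59!×6!) = 82598880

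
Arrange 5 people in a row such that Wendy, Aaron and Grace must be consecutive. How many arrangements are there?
Treat the 3 as one block: (5-3+1)! × 3! = 6 × 6 = 36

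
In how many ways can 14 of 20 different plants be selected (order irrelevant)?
C(20,14) = 20!/(14!×6!) = 38760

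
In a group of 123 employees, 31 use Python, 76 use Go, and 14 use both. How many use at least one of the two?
|A∪B| = |A| + |B| - |A∩B| = 31 + 76 - 14 = 93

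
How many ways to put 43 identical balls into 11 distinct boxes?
C(43+11-1, 11-1) = C(53, 10) = 19499099620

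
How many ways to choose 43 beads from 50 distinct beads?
C(50,43) = 50!/(43!×7!) = 99884400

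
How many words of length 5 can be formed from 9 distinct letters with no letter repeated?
P(9,5) = 9!/(9-5)! = 15120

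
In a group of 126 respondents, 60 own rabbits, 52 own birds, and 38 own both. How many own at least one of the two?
|A∪B| = |A| + |B| - |A∩B| = 60 + 52 - 38 = 74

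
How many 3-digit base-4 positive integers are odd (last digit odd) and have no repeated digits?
Last∈{1,3}. Last=0: 0. Last nonzero: 2×2×P(2,1) = 8. Total = 8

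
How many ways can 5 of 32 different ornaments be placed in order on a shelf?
P(32,5) = 32!/(32-5)! = 24165120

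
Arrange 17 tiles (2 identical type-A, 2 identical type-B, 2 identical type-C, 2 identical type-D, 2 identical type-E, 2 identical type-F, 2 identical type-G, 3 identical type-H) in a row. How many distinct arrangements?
17! / (2! × 2! × 2! × 2! × 2! × 2! × 2! × 3!) = 463134672000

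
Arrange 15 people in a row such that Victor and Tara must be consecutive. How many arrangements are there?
Treat the 2 as one block: (15-2+1)! × 2! = 87178291200 × 2 = 174356582400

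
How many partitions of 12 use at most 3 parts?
By conjugation, equals partitions of 12 into parts ≤ 3. Let r_j(i) = number of partitions of i into parts ≤ j, for i = 0..12. r_1(i) = 1 for all i; r_j(i) = r_{j-1}(i) + r_j(i-j). Rows j = 2..3: ≤2: 1 1 2 2 3 3 4 4 5 5 6 6 7; ≤3: 1 1 2 3 4 5 7 8 10 12 14 16 19. r_3(12) = 19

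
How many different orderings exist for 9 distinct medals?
9! = 362880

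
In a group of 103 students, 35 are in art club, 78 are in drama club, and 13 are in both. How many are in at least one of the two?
|A∪B| = |A| + |B| - |A∩B| = 35 + 78 - 13 = 100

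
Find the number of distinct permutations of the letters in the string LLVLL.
5! / (1! × 4!) = 5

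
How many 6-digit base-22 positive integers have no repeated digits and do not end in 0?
Last digit: 21 nonzero choices. First digit: 20 (nonzero, ≠last). Middle 4: P(20,4) = 116280. Total = 48837600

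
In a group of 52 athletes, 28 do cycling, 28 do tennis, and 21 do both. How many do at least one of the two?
|A∪B| = |A| + |B| - |A∩B| = 28 + 28 - 21 = 35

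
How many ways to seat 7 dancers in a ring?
Circular: fix one position, arrange the rest. (7-1)! = 720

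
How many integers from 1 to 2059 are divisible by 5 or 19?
⌊2059/5⌋ + ⌊2059/19⌋ - ⌊2059/95⌋ = 411 + 108 - 21 = 498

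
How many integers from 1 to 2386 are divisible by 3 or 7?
⌊2386/3⌋ + ⌊2386/7⌋ - ⌊2386/21⌋ = 795 + 340 - 113 = 1022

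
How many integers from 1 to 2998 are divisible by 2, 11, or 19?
⌊2998/2⌋+⌊2998/11⌋+⌊2998/19⌋ - ⌊2998/22⌋-⌊2998/38⌋-⌊2998/209⌋ + ⌊2998/418⌋ = 1499+272+157 - 136-78-14 + 7 = 1707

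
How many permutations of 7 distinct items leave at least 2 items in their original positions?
Exactly j fixed points: C(7,j)·!(7-j); sum over j ≥ 2 (derangement numbers via !m = (m-1)·(!(m-1) + !(m-2)): !0..!5 = 1, 0, 1, 2, 9, 44). Σ_{j=2}^{7} C(7,j)·!(7-j) = C(7,2)·!5 + C(7,3)·!4 + C(7,4)·!3 + C(7,5)·!2 + C(7,6)·!1 + C(7,7)·!0 = 21·44 + 35·9 + 35·2 + 21·1 + 7·0 + 1·1 = 1331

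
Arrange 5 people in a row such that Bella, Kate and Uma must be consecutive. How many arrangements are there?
Treat the 3 as one block: (5-3+1)! × 3! = 6 × 6 = 36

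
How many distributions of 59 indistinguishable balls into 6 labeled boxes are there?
C(59+6-1, 6-1) = C(64, 5) = 7624512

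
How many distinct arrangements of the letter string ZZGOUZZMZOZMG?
13! / (1! × 2! × 2! × 6! × 2!) = 1081080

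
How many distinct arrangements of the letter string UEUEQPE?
7! / (2! × 3! × 1! × 1!) = 420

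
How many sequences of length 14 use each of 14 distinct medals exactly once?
14! = 87178291200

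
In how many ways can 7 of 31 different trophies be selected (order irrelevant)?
C(31,7) = 31!/(7!×24!) = 2629575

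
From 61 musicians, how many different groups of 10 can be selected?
C(61,10) = 61!/(10!×51!) = 90177170226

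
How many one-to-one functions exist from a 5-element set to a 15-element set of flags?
P(15,5) = 15!/(15-5)! = 360360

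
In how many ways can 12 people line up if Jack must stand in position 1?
Fix one position: (12-1)! = 39916800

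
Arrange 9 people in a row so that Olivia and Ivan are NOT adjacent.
Total - adjacent = 9! - (9-1)!×2 = 362880 - 80640 = 282240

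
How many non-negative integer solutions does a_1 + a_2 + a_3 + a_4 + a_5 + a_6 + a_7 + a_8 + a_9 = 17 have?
C(17+9-1, 9-1) = C(25, 8) = 1081575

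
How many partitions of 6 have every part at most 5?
Let r_j(i) = number of partitions of i into parts ≤ j, for i = 0..6. r_1(i) = 1 for all i; r_j(i) = r_{j-1}(i) + r_j(i-j). Rows j = 2..5: ≤2: 1 1 2 2 3 3 4; ≤3: 1 1 2 3 4 5 7; ≤4: 1 1 2 3 5 6 9; ≤5: 1 1 2 3 5 7 10. r_5(6) = 10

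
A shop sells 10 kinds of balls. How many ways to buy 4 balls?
C(4+10-1, 10-1) = C(13, 9) = 715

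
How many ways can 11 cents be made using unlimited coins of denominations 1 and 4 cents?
Coefficient of x^11 in 1/(1-x^1) · 1/(1-x^4). Use j coins of 4 for j = 0..⌊11/4⌋ = 2, the rest in 1s: 2 + 1 = 3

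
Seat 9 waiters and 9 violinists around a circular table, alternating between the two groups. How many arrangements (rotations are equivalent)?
Fix one of the waiters: (9-1)! ways for the remaining waiters, × 9! ways for the violinists = 40320 × 362880 = 14631321600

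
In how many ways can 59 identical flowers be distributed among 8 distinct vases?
C(59+8-1, 8-1) = C(66, 7) = 778789440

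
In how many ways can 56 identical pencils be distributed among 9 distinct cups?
C(56+9-1, 9-1) = C(64, 8) = 4426165368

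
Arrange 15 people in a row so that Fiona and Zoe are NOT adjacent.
Total - adjacent = 15! - (15-1)!×2 = 1307674368000 - 174356582400 = 1133317785600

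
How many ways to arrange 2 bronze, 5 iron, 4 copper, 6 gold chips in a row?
17! / (2! × 5! × 4! × 6!) = 85765680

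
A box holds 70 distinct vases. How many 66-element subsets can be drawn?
C(70,66) = 70!/(66!×4!) = 916895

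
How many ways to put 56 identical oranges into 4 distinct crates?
C(56+4-1, 4-1) = C(59, 3) = 32509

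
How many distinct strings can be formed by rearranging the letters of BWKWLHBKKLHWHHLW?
16! / (4! × 2! × 4! × 3! × 3!) = 504504000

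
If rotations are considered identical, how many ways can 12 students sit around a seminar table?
Circular: fix one position, arrange the rest. (12-1)! = 39916800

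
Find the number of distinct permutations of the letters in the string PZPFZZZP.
8! / (3! × 1! × 4!) = 280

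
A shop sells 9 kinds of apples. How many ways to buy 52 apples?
C(52+9-1, 9-1) = C(60, 8) = 2558620845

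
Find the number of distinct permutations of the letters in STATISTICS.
10! / (3! × 3! × 1! × 2! × 1!) = 50400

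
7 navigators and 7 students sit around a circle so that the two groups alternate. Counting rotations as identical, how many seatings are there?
Fix one of the navigators: (7-1)! ways for the remaining navigators, × 7! ways for the students = 720 × 5040 = 3628800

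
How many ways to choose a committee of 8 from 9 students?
C(9,8) = 9!/(8!×1!) = 9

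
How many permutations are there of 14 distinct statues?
14! = 87178291200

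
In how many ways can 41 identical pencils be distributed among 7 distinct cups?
C(41+7-1, 7-1) = C(47, 6) = 10737573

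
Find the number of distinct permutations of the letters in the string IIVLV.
5! / (2! × 1! × 2!) = 30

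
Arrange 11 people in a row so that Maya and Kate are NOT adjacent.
Total - adjacent = 11! - (11-1)!×2 = 39916800 - 7257600 = 32659200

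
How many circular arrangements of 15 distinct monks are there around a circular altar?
Circular: fix one position, arrange the rest. (15-1)! = 87178291200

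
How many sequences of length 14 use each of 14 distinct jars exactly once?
14! = 87178291200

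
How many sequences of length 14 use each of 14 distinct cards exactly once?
14! = 87178291200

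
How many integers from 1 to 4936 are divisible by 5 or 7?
⌊4936/5⌋ + ⌊4936/7⌋ - ⌊4936/35⌋ = 987 + 705 - 141 = 1551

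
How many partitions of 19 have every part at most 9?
Let r_j(i) = number of partitions of i into parts ≤ j, for i = 0..19. r_1(i) = 1 for all i; r_j(i) = r_{j-1}(i) + r_j(i-j). Rows j = 2..9: ≤2: 1 1 2 2 3 3 4 4 5 5 6 6 7 7 8 8 9 9 10 10; ≤3: 1 1 2 3 4 5 7 8 10 12 14 16 19 21 24 27 30 33 37 40; ≤4: 1 1 2 3 5 6 9 11 15 18 23 27 34 39 47 54 64 72 84 94; ≤5: 1 1 2 3 5 7 10 13 18 23 30 37 47 57 70 84 101 119 141 164; ≤6: 1 1 2 3 5 7 11 14 20 26 35 44 58 71 90 110 136 163 199 235; ≤7: 1 1 2 3 5 7 11 15 21 28 38 49 65 82 105 131 164 201 248 300; ≤8: 1 1 2 3 5 7 11 15 22 29 40 52 70 89 116 146 186 230 288 352; ≤9: 1 1 2 3 5 7 11 15 22 30 41 54 73 94 123 157 201 252 318 393. r_9(19) = 393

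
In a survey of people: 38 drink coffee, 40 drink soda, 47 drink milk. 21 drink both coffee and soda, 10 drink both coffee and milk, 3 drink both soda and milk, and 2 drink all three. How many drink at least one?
|A∪B∪C| = 38+40+47-21-10-3+2 = 93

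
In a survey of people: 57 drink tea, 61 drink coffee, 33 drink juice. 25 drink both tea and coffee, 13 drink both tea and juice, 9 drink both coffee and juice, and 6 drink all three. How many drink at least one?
|A∪B∪C| = 57+61+33-25-13-9+6 = 110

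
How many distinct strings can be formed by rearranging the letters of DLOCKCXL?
8! / (1! × 1! × 1! × 2! × 2! × 1!) = 10080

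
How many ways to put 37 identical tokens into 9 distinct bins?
C(37+9-1, 9-1) = C(45, 8) = 215553195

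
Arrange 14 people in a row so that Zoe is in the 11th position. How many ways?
Fix one position: (14-1)! = 6227020800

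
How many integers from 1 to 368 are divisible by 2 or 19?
⌊368/2⌋ + ⌊368/19⌋ - ⌊368/38⌋ = 184 + 19 - 9 = 194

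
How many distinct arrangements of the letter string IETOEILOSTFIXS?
14! / (3! × 2! × 2! × 1! × 1! × 2! × 1! × 2!) = 908107200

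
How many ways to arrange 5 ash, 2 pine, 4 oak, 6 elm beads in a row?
17! / (5! × 2! × 4! × 6!) = 85765680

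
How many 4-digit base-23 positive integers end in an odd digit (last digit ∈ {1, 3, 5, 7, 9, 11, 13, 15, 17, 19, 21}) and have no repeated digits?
Last∈{1,3,5,7,9,11,13,15,17,19,21}. Last=0: 0. Last nonzero: 11×21×P(21,2) = 97020. Total = 97020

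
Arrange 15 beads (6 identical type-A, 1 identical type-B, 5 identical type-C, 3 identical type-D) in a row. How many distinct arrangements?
15! / (6! × 1! × 5! × 3!) = 2522520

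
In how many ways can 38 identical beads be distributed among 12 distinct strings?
C(38+12-1, 12-1) = C(49, 11) = 29135916264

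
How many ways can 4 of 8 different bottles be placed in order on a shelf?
P(8,4) = 8!/(8-4)! = 1680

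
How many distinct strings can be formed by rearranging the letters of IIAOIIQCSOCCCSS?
15! / (4! × 3! × 4! × 2! × 1! × 1!) = 189189000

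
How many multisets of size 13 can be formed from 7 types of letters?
C(13+7-1, 7-1) = C(19, 6) = 27132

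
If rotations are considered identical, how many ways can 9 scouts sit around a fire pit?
Circular: fix one position, arrange the rest. (9-1)! = 40320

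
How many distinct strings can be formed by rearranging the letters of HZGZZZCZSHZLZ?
13! / (1! × 7! × 2! × 1! × 1! × 1!) = 617760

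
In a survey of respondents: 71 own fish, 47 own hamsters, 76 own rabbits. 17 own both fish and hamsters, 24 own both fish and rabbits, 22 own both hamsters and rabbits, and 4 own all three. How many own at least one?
|A∪B∪C| = 71+47+76-17-24-22+4 = 135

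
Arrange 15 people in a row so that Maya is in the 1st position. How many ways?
Fix one position: (15-1)! = 87178291200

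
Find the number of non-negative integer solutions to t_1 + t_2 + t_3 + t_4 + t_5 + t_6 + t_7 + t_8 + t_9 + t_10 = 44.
C(44+10-1, 10-1) = C(53, 9) = 4431613550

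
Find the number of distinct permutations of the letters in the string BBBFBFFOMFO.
11! / (1! × 2! × 4! × 4!) = 34650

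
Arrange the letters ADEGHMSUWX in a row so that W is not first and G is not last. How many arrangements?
By inclusion-exclusion: 10! - 2×(10-1)! + (10-2)! = 3628800 - 725760 + 40320 = 2943360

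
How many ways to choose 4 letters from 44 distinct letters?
C(44,4) = 44!/(4!×40!) = 135751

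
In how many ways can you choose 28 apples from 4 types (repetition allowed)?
C(28+4-1, 4-1) = C(31, 3) = 4495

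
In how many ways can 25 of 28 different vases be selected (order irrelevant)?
C(28,25) = 28!/(25!×3!) = 3276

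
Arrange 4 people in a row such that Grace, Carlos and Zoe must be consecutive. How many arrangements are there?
Treat the 3 as one block: (4-3+1)! × 3! = 2 × 6 = 12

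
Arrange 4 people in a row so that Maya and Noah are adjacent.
Treat as block: (4-1)! × 2! = 6 × 2 = 12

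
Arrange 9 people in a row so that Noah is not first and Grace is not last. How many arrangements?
By inclusion-exclusion: 9! - 2×(9-1)! + (9-2)! = 362880 - 80640 + 5040 = 287280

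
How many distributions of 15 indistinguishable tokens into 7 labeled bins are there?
C(15+7-1, 7-1) = C(21, 6) = 54264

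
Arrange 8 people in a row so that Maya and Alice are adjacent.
Treat as block: (8-1)! × 2! = 5040 × 2 = 10080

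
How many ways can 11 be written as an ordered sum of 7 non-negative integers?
C(11+7-1, 7-1) = C(17, 6) = 12376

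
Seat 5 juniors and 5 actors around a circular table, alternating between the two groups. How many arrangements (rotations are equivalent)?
Fix one of the juniors: (5-1)! ways for the remaining juniors, × 5! ways for the actors = 24 × 120 = 2880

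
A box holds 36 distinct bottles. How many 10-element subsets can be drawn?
C(36,10) = 36!/(10!×26!) = 254186856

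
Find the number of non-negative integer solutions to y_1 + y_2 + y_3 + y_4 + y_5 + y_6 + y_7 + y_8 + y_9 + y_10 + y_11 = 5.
C(5+11-1, 11-1) = C(15, 10) = 3003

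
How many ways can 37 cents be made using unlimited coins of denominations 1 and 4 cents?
Coefficient of x^37 in 1/(1-x^1) · 1/(1-x^4). Use j coins of 4 for j = 0..⌊37/4⌋ = 9, the rest in 1s: 9 + 1 = 10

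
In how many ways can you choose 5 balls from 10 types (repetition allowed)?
C(5+10-1, 10-1) = C(14, 9) = 2002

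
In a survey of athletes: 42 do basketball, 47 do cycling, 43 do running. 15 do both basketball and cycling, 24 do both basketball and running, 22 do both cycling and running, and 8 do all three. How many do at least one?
|A∪B∪C| = 42+47+43-15-24-22+8 = 79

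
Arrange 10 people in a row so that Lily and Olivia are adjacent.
Treat as block: (10-1)! × 2! = 362880 × 2 = 725760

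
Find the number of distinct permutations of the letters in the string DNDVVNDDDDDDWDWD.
16! / (2! × 2! × 10! × 2!) = 720720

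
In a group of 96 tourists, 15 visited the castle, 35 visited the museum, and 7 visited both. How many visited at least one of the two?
|A∪B| = |A| + |B| - |A∩B| = 15 + 35 - 7 = 43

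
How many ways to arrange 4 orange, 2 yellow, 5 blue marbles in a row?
11! / (4! × 2! × 5!) = 6930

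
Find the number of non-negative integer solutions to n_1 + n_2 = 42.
C(42+2-1, 2-1) = C(43, 1) = 43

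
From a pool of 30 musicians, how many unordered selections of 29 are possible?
C(30,29) = 30!/(29!×1!) = 30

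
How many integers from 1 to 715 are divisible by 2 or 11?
⌊715/2⌋ + ⌊715/11⌋ - ⌊715/22⌋ = 357 + 65 - 32 = 390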